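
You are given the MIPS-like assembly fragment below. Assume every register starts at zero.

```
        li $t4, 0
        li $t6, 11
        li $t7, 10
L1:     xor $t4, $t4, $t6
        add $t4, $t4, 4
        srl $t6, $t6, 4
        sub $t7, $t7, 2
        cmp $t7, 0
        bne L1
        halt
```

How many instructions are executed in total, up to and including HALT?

after li $t4, 0: $t4=0
after li $t6, 11: $t6=11
after li $t7, 10: $t7=10
after xor $t4, $t4, $t6: $t4=0^11=11
after add $t4, $t4, 4: $t4=11+4=15
after srl $t6, $t6, 4: $t6=11>>4=0
after sub $t7, $t7, 2: $t7=10-2=8
cmp $t7, 0  (cmp 8,0)
bne L1: taken
after xor $t4, $t4, $t6: $t4=15^0=15
after add $t4, $t4, 4: $t4=15+4=19
after srl $t6, $t6, 4: $t6=0>>4=0
after sub $t7, $t7, 2: $t7=8-2=6
cmp $t7, 0  (cmp 6,0)
bne L1: taken
after xor $t4, $t4, $t6: $t4=19^0=19
after add $t4, $t4, 4: $t4=19+4=23
after srl $t6, $t6, 4: $t6=0>>4=0
after sub $t7, $t7, 2: $t7=6-2=4
cmp $t7, 0  (cmp 4,0)
bne L1: taken
after xor $t4, $t4, $t6: $t4=23^0=23
after add $t4, $t4, 4: $t4=23+4=27
after srl $t6, $t6, 4: $t6=0>>4=0
after sub $t7, $t7, 2: $t7=4-2=2
cmp $t7, 0  (cmp 2,0)
bne L1: taken
after xor $t4, $t4, $t6: $t4=27^0=27
after add $t4, $t4, 4: $t4=27+4=31
after srl $t6, $t6, 4: $t6=0>>4=0
after sub $t7, $t7, 2: $t7=2-2=0
cmp $t7, 0  (cmp 0,0)
bne L1: not taken
halt.
Total executed instructions: 34.

34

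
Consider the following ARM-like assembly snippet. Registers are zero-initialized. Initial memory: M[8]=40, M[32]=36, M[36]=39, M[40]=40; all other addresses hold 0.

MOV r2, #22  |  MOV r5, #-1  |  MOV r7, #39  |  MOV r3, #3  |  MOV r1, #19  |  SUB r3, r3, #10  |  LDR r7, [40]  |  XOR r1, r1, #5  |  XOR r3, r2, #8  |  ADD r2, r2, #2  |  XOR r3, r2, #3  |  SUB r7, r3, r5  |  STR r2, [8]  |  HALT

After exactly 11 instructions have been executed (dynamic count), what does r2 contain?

MOV r2, #22 → r2=22
MOV r5, #-1 → r5=-1
MOV r7, #39 → r7=39
MOV r3, #3 → r3=3
MOV r1, #19 → r1=19
SUB r3, r3, #10 → r3=3-10=-7
LDR r7, [40] → r7=M[40]=40
XOR r1, r1, #5 → r1=19^5=22
XOR r3, r2, #8 → r3=22^8=30
ADD r2, r2, #2 → r2=22+2=24
XOR r3, r2, #3 → r3=24^3=27
After step 11: r2 = 24.

24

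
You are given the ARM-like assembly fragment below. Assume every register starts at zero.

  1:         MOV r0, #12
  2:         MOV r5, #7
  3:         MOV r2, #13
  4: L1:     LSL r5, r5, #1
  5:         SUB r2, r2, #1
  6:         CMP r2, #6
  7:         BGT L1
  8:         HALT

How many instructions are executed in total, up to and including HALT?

after MOV r0, #12: r0=12
after MOV r5, #7: r5=7
after MOV r2, #13: r2=13
after LSL r5, r5, #1: r5=7<<1=14
after SUB r2, r2, #1: r2=13-1=12
CMP r2, #6  (cmp 12,6)
BGT L1: taken
after LSL r5, r5, #1: r5=14<<1=28
after SUB r2, r2, #1: r2=12-1=11
CMP r2, #6  (cmp 11,6)
BGT L1: taken
after LSL r5, r5, #1: r5=28<<1=56
after SUB r2, r2, #1: r2=11-1=10
CMP r2, #6  (cmp 10,6)
BGT L1: taken
after LSL r5, r5, #1: r5=56<<1=112
after SUB r2, r2, #1: r2=10-1=9
CMP r2, #6  (cmp 9,6)
BGT L1: taken
after LSL r5, r5, #1: r5=112<<1=224
after SUB r2, r2, #1: r2=9-1=8
CMP r2, #6  (cmp 8,6)
BGT L1: taken
after LSL r5, r5, #1: r5=224<<1=448
after SUB r2, r2, #1: r2=8-1=7
CMP r2, #6  (cmp 7,6)
BGT L1: taken
after LSL r5, r5, #1: r5=448<<1=896
after SUB r2, r2, #1: r2=7-1=6
CMP r2, #6  (cmp 6,6)
BGT L1: not taken
halt.
Total executed instructions: 32.

32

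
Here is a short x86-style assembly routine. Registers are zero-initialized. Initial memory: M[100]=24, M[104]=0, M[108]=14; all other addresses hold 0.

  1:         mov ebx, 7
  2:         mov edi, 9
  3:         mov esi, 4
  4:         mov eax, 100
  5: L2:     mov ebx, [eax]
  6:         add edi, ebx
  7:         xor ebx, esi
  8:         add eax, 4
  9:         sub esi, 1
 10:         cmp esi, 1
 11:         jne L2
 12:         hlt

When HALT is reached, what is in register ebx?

12

after mov ebx, 7: ebx=7
after mov edi, 9: edi=9
after mov esi, 4: esi=4
after mov eax, 100: eax=100
after mov ebx, [eax]: ebx=M[100]=24
after add edi, ebx: edi=9+24=33
after xor ebx, esi: ebx=24^4=28
after add eax, 4: eax=100+4=104
after sub esi, 1: esi=4-1=3
cmp esi, 1  (cmp 3,1)
jne L2: taken
after mov ebx, [eax]: ebx=M[104]=0
after add edi, ebx: edi=33+0=33
after xor ebx, esi: ebx=0^3=3
after add eax, 4: eax=104+4=108
after sub esi, 1: esi=3-1=2
cmp esi, 1  (cmp 2,1)
jne L2: taken
after mov ebx, [eax]: ebx=M[108]=14
after add edi, ebx: edi=33+14=47
after xor ebx, esi: ebx=14^2=12
after add eax, 4: eax=108+4=112
after sub esi, 1: esi=2-1=1
cmp esi, 1  (cmp 1,1)
jne L2: not taken
halt.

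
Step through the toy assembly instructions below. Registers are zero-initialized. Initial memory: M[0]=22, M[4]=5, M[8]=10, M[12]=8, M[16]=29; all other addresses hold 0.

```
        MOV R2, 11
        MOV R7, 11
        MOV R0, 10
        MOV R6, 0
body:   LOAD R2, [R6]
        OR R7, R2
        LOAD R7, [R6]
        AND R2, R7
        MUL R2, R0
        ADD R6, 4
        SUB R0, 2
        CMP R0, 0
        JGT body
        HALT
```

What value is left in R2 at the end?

58

R2=11
R7=11
R0=10
R6=0
R2=M[0]=22
R7=11|22=31
R7=M[0]=22
R2=22&22=22
R2=22*10=220
R6=0+4=4
R0=10-2=8
CMP R0, 0  (cmp 8,0)
JGT body: taken
R2=M[4]=5
R7=22|5=23
R7=M[4]=5
R2=5&5=5
R2=5*8=40
R6=4+4=8
R0=8-2=6
CMP R0, 0  (cmp 6,0)
JGT body: taken
R2=M[8]=10
R7=5|10=15
R7=M[8]=10
R2=10&10=10
R2=10*6=60
R6=8+4=12
R0=6-2=4
CMP R0, 0  (cmp 4,0)
JGT body: taken
R2=M[12]=8
R7=10|8=10
R7=M[12]=8
R2=8&8=8
R2=8*4=32
R6=12+4=16
R0=4-2=2
CMP R0, 0  (cmp 2,0)
JGT body: taken
R2=M[16]=29
R7=8|29=29
R7=M[16]=29
R2=29&29=29
R2=29*2=58
R6=16+4=20
R0=2-2=0
CMP R0, 0  (cmp 0,0)
JGT body: not taken
halt.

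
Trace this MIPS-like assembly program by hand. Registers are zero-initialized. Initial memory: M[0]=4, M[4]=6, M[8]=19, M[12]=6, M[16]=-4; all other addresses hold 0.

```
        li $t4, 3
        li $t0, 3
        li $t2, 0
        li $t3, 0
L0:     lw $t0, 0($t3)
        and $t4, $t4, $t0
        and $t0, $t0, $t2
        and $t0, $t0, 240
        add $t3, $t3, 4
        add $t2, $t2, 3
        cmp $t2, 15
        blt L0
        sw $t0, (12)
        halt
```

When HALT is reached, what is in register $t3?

after li $t4, 3: $t4=3
after li $t0, 3: $t0=3
after li $t2, 0: $t2=0
after li $t3, 0: $t3=0
after lw $t0, 0($t3): $t0=M[0]=4
after and $t4, $t4, $t0: $t4=3&4=0
after and $t0, $t0, $t2: $t0=4&0=0
after and $t0, $t0, 240: $t0=0&240=0
after add $t3, $t3, 4: $t3=0+4=4
after add $t2, $t2, 3: $t2=0+3=3
cmp $t2, 15  (cmp 3,15)
blt L0: taken
after lw $t0, 0($t3): $t0=M[4]=6
after and $t4, $t4, $t0: $t4=0&6=0
after and $t0, $t0, $t2: $t0=6&3=2
after and $t0, $t0, 240: $t0=2&240=0
after add $t3, $t3, 4: $t3=4+4=8
after add $t2, $t2, 3: $t2=3+3=6
cmp $t2, 15  (cmp 6,15)
blt L0: taken
after lw $t0, 0($t3): $t0=M[8]=19
after and $t4, $t4, $t0: $t4=0&19=0
after and $t0, $t0, $t2: $t0=19&6=2
after and $t0, $t0, 240: $t0=2&240=0
after add $t3, $t3, 4: $t3=8+4=12
after add $t2, $t2, 3: $t2=6+3=9
cmp $t2, 15  (cmp 9,15)
blt L0: taken
after lw $t0, 0($t3): $t0=M[12]=6
after and $t4, $t4, $t0: $t4=0&6=0
after and $t0, $t0, $t2: $t0=6&9=0
after and $t0, $t0, 240: $t0=0&240=0
after add $t3, $t3, 4: $t3=12+4=16
after add $t2, $t2, 3: $t2=9+3=12
cmp $t2, 15  (cmp 12,15)
blt L0: taken
after lw $t0, 0($t3): $t0=M[16]=-4
after and $t4, $t4, $t0: $t4=0&(-4)=0
after and $t0, $t0, $t2: $t0=(-4)&12=12
after and $t0, $t0, 240: $t0=12&240=0
after add $t3, $t3, 4: $t3=16+4=20
after add $t2, $t2, 3: $t2=12+3=15
cmp $t2, 15  (cmp 15,15)
blt L0: not taken
sw $t0, (12) → M[12]=0
halt.

20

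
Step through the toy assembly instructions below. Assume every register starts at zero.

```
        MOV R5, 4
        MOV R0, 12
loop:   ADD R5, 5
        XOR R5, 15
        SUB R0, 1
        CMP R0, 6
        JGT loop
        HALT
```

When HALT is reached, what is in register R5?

4

R5=4
R0=12
R5=4+5=9
R5=9^15=6
R0=12-1=11
CMP R0, 6  (cmp 11,6)
JGT loop: taken
R5=6+5=11
R5=11^15=4
R0=11-1=10
CMP R0, 6  (cmp 10,6)
JGT loop: taken
R5=4+5=9
R5=9^15=6
R0=10-1=9
CMP R0, 6  (cmp 9,6)
JGT loop: taken
R5=6+5=11
R5=11^15=4
R0=9-1=8
CMP R0, 6  (cmp 8,6)
JGT loop: taken
R5=4+5=9
R5=9^15=6
R0=8-1=7
CMP R0, 6  (cmp 7,6)
JGT loop: taken
R5=6+5=11
R5=11^15=4
R0=7-1=6
CMP R0, 6  (cmp 6,6)
JGT loop: not taken
halt.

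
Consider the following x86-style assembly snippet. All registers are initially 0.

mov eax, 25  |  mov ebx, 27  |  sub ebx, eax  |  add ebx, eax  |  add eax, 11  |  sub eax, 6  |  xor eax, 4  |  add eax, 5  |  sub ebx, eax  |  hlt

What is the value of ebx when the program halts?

eax=25
ebx=27
ebx=27-25=2
ebx=2+25=27
eax=25+11=36
eax=36-6=30
eax=30^4=26
eax=26+5=31
ebx=27-31=-4
halt.

-4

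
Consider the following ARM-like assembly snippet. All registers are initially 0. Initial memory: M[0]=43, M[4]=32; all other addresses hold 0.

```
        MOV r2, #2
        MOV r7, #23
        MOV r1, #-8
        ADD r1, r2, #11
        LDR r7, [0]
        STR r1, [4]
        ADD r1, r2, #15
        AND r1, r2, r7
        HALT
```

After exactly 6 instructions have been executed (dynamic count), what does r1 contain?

13

r2=2
r7=23
r1=-8
r1=2+11=13
r7=M[0]=43
STR r1, [4] → M[4]=13
After step 6: r1 = 13.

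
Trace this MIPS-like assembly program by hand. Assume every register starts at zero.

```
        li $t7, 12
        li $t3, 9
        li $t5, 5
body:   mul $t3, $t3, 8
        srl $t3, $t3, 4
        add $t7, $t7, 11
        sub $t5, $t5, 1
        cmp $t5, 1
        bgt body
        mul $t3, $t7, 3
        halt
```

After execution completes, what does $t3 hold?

168

li $t7, 12 → $t7=12
li $t3, 9 → $t3=9
li $t5, 5 → $t5=5
mul $t3, $t3, 8 → $t3=9*8=72
srl $t3, $t3, 4 → $t3=72>>4=4
add $t7, $t7, 11 → $t7=12+11=23
sub $t5, $t5, 1 → $t5=5-1=4
cmp $t5, 1  (cmp 4,1)
bgt body: taken
mul $t3, $t3, 8 → $t3=4*8=32
srl $t3, $t3, 4 → $t3=32>>4=2
add $t7, $t7, 11 → $t7=23+11=34
sub $t5, $t5, 1 → $t5=4-1=3
cmp $t5, 1  (cmp 3,1)
bgt body: taken
mul $t3, $t3, 8 → $t3=2*8=16
srl $t3, $t3, 4 → $t3=16>>4=1
add $t7, $t7, 11 → $t7=34+11=45
sub $t5, $t5, 1 → $t5=3-1=2
cmp $t5, 1  (cmp 2,1)
bgt body: taken
mul $t3, $t3, 8 → $t3=1*8=8
srl $t3, $t3, 4 → $t3=8>>4=0
add $t7, $t7, 11 → $t7=45+11=56
sub $t5, $t5, 1 → $t5=2-1=1
cmp $t5, 1  (cmp 1,1)
bgt body: not taken
mul $t3, $t7, 3 → $t3=56*3=168
halt.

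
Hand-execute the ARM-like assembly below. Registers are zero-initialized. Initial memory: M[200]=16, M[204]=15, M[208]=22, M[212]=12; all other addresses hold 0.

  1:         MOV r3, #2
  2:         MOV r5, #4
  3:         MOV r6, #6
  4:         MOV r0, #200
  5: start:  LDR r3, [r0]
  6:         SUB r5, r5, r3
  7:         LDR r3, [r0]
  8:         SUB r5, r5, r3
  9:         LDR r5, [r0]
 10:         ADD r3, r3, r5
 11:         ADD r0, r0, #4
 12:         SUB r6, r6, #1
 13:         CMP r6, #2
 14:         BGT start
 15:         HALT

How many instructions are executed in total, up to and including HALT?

after MOV r3, #2: r3=2
after MOV r5, #4: r5=4
after MOV r6, #6: r6=6
after MOV r0, #200: r0=200
after LDR r3, [r0]: r3=M[200]=16
after SUB r5, r5, r3: r5=4-16=-12
after LDR r3, [r0]: r3=M[200]=16
after SUB r5, r5, r3: r5=(-12)-16=-28
after LDR r5, [r0]: r5=M[200]=16
after ADD r3, r3, r5: r3=16+16=32
after ADD r0, r0, #4: r0=200+4=204
after SUB r6, r6, #1: r6=6-1=5
CMP r6, #2  (cmp 5,2)
BGT start: taken
after LDR r3, [r0]: r3=M[204]=15
after SUB r5, r5, r3: r5=16-15=1
after LDR r3, [r0]: r3=M[204]=15
after SUB r5, r5, r3: r5=1-15=-14
after LDR r5, [r0]: r5=M[204]=15
after ADD r3, r3, r5: r3=15+15=30
after ADD r0, r0, #4: r0=204+4=208
after SUB r6, r6, #1: r6=5-1=4
CMP r6, #2  (cmp 4,2)
BGT start: taken
after LDR r3, [r0]: r3=M[208]=22
after SUB r5, r5, r3: r5=15-22=-7
after LDR r3, [r0]: r3=M[208]=22
after SUB r5, r5, r3: r5=(-7)-22=-29
after LDR r5, [r0]: r5=M[208]=22
after ADD r3, r3, r5: r3=22+22=44
after ADD r0, r0, #4: r0=208+4=212
after SUB r6, r6, #1: r6=4-1=3
CMP r6, #2  (cmp 3,2)
BGT start: taken
after LDR r3, [r0]: r3=M[212]=12
after SUB r5, r5, r3: r5=22-12=10
after LDR r3, [r0]: r3=M[212]=12
after SUB r5, r5, r3: r5=10-12=-2
after LDR r5, [r0]: r5=M[212]=12
after ADD r3, r3, r5: r3=12+12=24
after ADD r0, r0, #4: r0=212+4=216
after SUB r6, r6, #1: r6=3-1=2
CMP r6, #2  (cmp 2,2)
BGT start: not taken
halt.
Total executed instructions: 45.

45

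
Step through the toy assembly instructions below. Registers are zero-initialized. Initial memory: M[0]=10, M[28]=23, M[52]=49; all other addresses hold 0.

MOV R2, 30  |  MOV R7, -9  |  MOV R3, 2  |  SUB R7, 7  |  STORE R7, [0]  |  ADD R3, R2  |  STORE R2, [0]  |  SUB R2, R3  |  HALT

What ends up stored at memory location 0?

MOV R2, 30 → R2=30
MOV R7, -9 → R7=-9
MOV R3, 2 → R3=2
SUB R7, 7 → R7=(-9)-7=-16
STORE R7, [0] → M[0]=-16
ADD R3, R2 → R3=2+30=32
STORE R2, [0] → M[0]=30
SUB R2, R3 → R2=30-32=-2
halt.

30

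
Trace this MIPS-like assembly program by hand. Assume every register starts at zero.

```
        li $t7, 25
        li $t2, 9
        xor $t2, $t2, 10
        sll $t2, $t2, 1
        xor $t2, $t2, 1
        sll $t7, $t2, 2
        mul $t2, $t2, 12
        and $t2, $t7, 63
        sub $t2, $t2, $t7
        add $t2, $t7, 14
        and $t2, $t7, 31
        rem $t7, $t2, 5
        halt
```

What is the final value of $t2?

$t7=25
$t2=9
$t2=9^10=3
$t2=3<<1=6
$t2=6^1=7
$t7=7<<2=28
$t2=7*12=84
$t2=28&63=28
$t2=28-28=0
$t2=28+14=42
$t2=28&31=28
$t7=28%5=3
halt.

28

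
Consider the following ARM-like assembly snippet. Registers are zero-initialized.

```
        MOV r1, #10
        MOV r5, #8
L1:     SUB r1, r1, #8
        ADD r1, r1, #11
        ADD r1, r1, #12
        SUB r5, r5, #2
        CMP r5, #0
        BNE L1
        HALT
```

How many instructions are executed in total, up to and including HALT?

MOV r1, #10 → r1=10
MOV r5, #8 → r5=8
SUB r1, r1, #8 → r1=10-8=2
ADD r1, r1, #11 → r1=2+11=13
ADD r1, r1, #12 → r1=13+12=25
SUB r5, r5, #2 → r5=8-2=6
CMP r5, #0  (cmp 6,0)
BNE L1: taken
SUB r1, r1, #8 → r1=25-8=17
ADD r1, r1, #11 → r1=17+11=28
ADD r1, r1, #12 → r1=28+12=40
SUB r5, r5, #2 → r5=6-2=4
CMP r5, #0  (cmp 4,0)
BNE L1: taken
SUB r1, r1, #8 → r1=40-8=32
ADD r1, r1, #11 → r1=32+11=43
ADD r1, r1, #12 → r1=43+12=55
SUB r5, r5, #2 → r5=4-2=2
CMP r5, #0  (cmp 2,0)
BNE L1: taken
SUB r1, r1, #8 → r1=55-8=47
ADD r1, r1, #11 → r1=47+11=58
ADD r1, r1, #12 → r1=58+12=70
SUB r5, r5, #2 → r5=2-2=0
CMP r5, #0  (cmp 0,0)
BNE L1: not taken
halt.
Total executed instructions: 27.

27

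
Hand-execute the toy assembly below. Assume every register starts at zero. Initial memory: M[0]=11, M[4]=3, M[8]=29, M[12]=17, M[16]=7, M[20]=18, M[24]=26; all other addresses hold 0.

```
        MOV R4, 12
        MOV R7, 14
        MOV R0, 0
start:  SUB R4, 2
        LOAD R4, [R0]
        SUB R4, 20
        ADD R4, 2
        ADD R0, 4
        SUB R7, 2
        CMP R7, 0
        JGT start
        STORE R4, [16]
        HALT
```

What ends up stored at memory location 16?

after MOV R4, 12: R4=12
after MOV R7, 14: R7=14
after MOV R0, 0: R0=0
after SUB R4, 2: R4=12-2=10
after LOAD R4, [R0]: R4=M[0]=11
after SUB R4, 20: R4=11-20=-9
after ADD R4, 2: R4=(-9)+2=-7
after ADD R0, 4: R0=0+4=4
after SUB R7, 2: R7=14-2=12
CMP R7, 0  (cmp 12,0)
JGT start: taken
after SUB R4, 2: R4=(-7)-2=-9
after LOAD R4, [R0]: R4=M[4]=3
after SUB R4, 20: R4=3-20=-17
after ADD R4, 2: R4=(-17)+2=-15
after ADD R0, 4: R0=4+4=8
after SUB R7, 2: R7=12-2=10
CMP R7, 0  (cmp 10,0)
JGT start: taken
after SUB R4, 2: R4=(-15)-2=-17
after LOAD R4, [R0]: R4=M[8]=29
after SUB R4, 20: R4=29-20=9
after ADD R4, 2: R4=9+2=11
after ADD R0, 4: R0=8+4=12
after SUB R7, 2: R7=10-2=8
CMP R7, 0  (cmp 8,0)
JGT start: taken
after SUB R4, 2: R4=11-2=9
after LOAD R4, [R0]: R4=M[12]=17
after SUB R4, 20: R4=17-20=-3
after ADD R4, 2: R4=(-3)+2=-1
after ADD R0, 4: R0=12+4=16
after SUB R7, 2: R7=8-2=6
CMP R7, 0  (cmp 6,0)
JGT start: taken
after SUB R4, 2: R4=(-1)-2=-3
after LOAD R4, [R0]: R4=M[16]=7
after SUB R4, 20: R4=7-20=-13
after ADD R4, 2: R4=(-13)+2=-11
after ADD R0, 4: R0=16+4=20
after SUB R7, 2: R7=6-2=4
CMP R7, 0  (cmp 4,0)
JGT start: taken
after SUB R4, 2: R4=(-11)-2=-13
after LOAD R4, [R0]: R4=M[20]=18
after SUB R4, 20: R4=18-20=-2
after ADD R4, 2: R4=(-2)+2=0
after ADD R0, 4: R0=20+4=24
after SUB R7, 2: R7=4-2=2
CMP R7, 0  (cmp 2,0)
JGT start: taken
after SUB R4, 2: R4=0-2=-2
after LOAD R4, [R0]: R4=M[24]=26
after SUB R4, 20: R4=26-20=6
after ADD R4, 2: R4=6+2=8
after ADD R0, 4: R0=24+4=28
after SUB R7, 2: R7=2-2=0
CMP R7, 0  (cmp 0,0)
JGT start: not taken
STORE R4, [16] → M[16]=8
halt.

8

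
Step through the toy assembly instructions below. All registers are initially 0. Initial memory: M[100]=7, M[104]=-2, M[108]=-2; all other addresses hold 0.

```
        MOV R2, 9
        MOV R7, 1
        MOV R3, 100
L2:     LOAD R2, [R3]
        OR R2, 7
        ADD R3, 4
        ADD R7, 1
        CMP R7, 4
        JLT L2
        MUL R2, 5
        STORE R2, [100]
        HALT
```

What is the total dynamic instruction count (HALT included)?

24

MOV R2, 9 → R2=9
MOV R7, 1 → R7=1
MOV R3, 100 → R3=100
LOAD R2, [R3] → R2=M[100]=7
OR R2, 7 → R2=7|7=7
ADD R3, 4 → R3=100+4=104
ADD R7, 1 → R7=1+1=2
CMP R7, 4  (cmp 2,4)
JLT L2: taken
LOAD R2, [R3] → R2=M[104]=-2
OR R2, 7 → R2=(-2)|7=-1
ADD R3, 4 → R3=104+4=108
ADD R7, 1 → R7=2+1=3
CMP R7, 4  (cmp 3,4)
JLT L2: taken
LOAD R2, [R3] → R2=M[108]=-2
OR R2, 7 → R2=(-2)|7=-1
ADD R3, 4 → R3=108+4=112
ADD R7, 1 → R7=3+1=4
CMP R7, 4  (cmp 4,4)
JLT L2: not taken
MUL R2, 5 → R2=(-1)*5=-5
STORE R2, [100] → M[100]=-5
halt.
Total executed instructions: 24.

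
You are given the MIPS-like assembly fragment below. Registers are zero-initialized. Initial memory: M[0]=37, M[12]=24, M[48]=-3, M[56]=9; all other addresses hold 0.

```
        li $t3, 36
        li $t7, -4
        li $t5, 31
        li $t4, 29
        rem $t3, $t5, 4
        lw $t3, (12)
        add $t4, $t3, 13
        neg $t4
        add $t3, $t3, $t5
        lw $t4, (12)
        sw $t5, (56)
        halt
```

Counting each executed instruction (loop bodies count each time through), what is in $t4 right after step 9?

li $t3, 36 → $t3=36
li $t7, -4 → $t7=-4
li $t5, 31 → $t5=31
li $t4, 29 → $t4=29
rem $t3, $t5, 4 → $t3=31%4=3
lw $t3, (12) → $t3=M[12]=24
add $t4, $t3, 13 → $t4=24+13=37
neg $t4 → $t4=-(37)=-37
add $t3, $t3, $t5 → $t3=24+31=55
After step 9: $t4 = -37.

-37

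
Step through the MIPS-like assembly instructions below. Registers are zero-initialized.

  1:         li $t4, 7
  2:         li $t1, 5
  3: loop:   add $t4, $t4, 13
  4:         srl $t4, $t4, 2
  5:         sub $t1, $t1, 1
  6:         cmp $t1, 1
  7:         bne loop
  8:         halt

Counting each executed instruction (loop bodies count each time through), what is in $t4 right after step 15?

li $t4, 7 → $t4=7
li $t1, 5 → $t1=5
add $t4, $t4, 13 → $t4=7+13=20
srl $t4, $t4, 2 → $t4=20>>2=5
sub $t1, $t1, 1 → $t1=5-1=4
cmp $t1, 1  (cmp 4,1)
bne loop: taken
add $t4, $t4, 13 → $t4=5+13=18
srl $t4, $t4, 2 → $t4=18>>2=4
sub $t1, $t1, 1 → $t1=4-1=3
cmp $t1, 1  (cmp 3,1)
bne loop: taken
add $t4, $t4, 13 → $t4=4+13=17
srl $t4, $t4, 2 → $t4=17>>2=4
sub $t1, $t1, 1 → $t1=3-1=2
After step 15: $t4 = 4.

4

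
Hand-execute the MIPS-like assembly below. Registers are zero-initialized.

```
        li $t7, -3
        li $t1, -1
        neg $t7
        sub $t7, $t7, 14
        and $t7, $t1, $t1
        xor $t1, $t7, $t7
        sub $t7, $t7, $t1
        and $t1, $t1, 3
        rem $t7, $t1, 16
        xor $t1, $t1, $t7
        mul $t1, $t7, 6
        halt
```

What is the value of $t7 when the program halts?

li $t7, -3 → $t7=-3
li $t1, -1 → $t1=-1
neg $t7 → $t7=-(-3)=3
sub $t7, $t7, 14 → $t7=3-14=-11
and $t7, $t1, $t1 → $t7=(-1)&(-1)=-1
xor $t1, $t7, $t7 → $t1=(-1)^(-1)=0
sub $t7, $t7, $t1 → $t7=(-1)-0=-1
and $t1, $t1, 3 → $t1=0&3=0
rem $t7, $t1, 16 → $t7=0%16=0
xor $t1, $t1, $t7 → $t1=0^0=0
mul $t1, $t7, 6 → $t1=0*6=0
halt.

0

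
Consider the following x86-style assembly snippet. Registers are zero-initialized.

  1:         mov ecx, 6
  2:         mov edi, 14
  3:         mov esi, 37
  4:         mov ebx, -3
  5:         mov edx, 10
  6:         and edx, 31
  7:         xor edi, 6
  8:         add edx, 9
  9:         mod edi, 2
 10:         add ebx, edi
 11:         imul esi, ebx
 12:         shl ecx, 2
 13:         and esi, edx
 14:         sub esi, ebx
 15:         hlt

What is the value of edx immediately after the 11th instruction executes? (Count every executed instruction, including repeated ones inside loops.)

19

after mov ecx, 6: ecx=6
after mov edi, 14: edi=14
after mov esi, 37: esi=37
after mov ebx, -3: ebx=-3
after mov edx, 10: edx=10
after and edx, 31: edx=10&31=10
after xor edi, 6: edi=14^6=8
after add edx, 9: edx=10+9=19
after mod edi, 2: edi=8%2=0
after add ebx, edi: ebx=(-3)+0=-3
after imul esi, ebx: esi=37*(-3)=-111
After step 11: edx = 19.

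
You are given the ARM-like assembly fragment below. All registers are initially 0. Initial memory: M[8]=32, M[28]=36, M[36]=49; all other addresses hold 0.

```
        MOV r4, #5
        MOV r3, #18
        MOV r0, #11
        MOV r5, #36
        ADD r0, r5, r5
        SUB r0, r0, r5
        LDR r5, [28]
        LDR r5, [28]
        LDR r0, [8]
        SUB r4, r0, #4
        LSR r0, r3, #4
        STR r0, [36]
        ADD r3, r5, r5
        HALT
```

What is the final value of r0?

1

after MOV r4, #5: r4=5
after MOV r3, #18: r3=18
after MOV r0, #11: r0=11
after MOV r5, #36: r5=36
after ADD r0, r5, r5: r0=36+36=72
after SUB r0, r0, r5: r0=72-36=36
after LDR r5, [28]: r5=M[28]=36
after LDR r5, [28]: r5=M[28]=36
after LDR r0, [8]: r0=M[8]=32
after SUB r4, r0, #4: r4=32-4=28
after LSR r0, r3, #4: r0=18>>4=1
STR r0, [36] → M[36]=1
after ADD r3, r5, r5: r3=36+36=72
halt.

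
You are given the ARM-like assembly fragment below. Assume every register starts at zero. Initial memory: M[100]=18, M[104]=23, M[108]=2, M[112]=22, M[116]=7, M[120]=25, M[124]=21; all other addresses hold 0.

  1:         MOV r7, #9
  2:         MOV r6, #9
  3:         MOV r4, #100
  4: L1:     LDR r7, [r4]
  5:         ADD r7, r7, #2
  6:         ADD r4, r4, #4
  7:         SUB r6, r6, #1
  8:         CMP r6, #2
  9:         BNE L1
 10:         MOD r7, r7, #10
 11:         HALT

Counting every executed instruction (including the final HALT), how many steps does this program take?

47

after MOV r7, #9: r7=9
after MOV r6, #9: r6=9
after MOV r4, #100: r4=100
after LDR r7, [r4]: r7=M[100]=18
after ADD r7, r7, #2: r7=18+2=20
after ADD r4, r4, #4: r4=100+4=104
after SUB r6, r6, #1: r6=9-1=8
CMP r6, #2  (cmp 8,2)
BNE L1: taken
after LDR r7, [r4]: r7=M[104]=23
after ADD r7, r7, #2: r7=23+2=25
after ADD r4, r4, #4: r4=104+4=108
after SUB r6, r6, #1: r6=8-1=7
CMP r6, #2  (cmp 7,2)
BNE L1: taken
after LDR r7, [r4]: r7=M[108]=2
after ADD r7, r7, #2: r7=2+2=4
after ADD r4, r4, #4: r4=108+4=112
after SUB r6, r6, #1: r6=7-1=6
CMP r6, #2  (cmp 6,2)
BNE L1: taken
after LDR r7, [r4]: r7=M[112]=22
after ADD r7, r7, #2: r7=22+2=24
after ADD r4, r4, #4: r4=112+4=116
after SUB r6, r6, #1: r6=6-1=5
CMP r6, #2  (cmp 5,2)
BNE L1: taken
after LDR r7, [r4]: r7=M[116]=7
after ADD r7, r7, #2: r7=7+2=9
after ADD r4, r4, #4: r4=116+4=120
after SUB r6, r6, #1: r6=5-1=4
CMP r6, #2  (cmp 4,2)
BNE L1: taken
after LDR r7, [r4]: r7=M[120]=25
after ADD r7, r7, #2: r7=25+2=27
after ADD r4, r4, #4: r4=120+4=124
after SUB r6, r6, #1: r6=4-1=3
CMP r6, #2  (cmp 3,2)
BNE L1: taken
after LDR r7, [r4]: r7=M[124]=21
after ADD r7, r7, #2: r7=21+2=23
after ADD r4, r4, #4: r4=124+4=128
after SUB r6, r6, #1: r6=3-1=2
CMP r6, #2  (cmp 2,2)
BNE L1: not taken
after MOD r7, r7, #10: r7=23%10=3
halt.
Total executed instructions: 47.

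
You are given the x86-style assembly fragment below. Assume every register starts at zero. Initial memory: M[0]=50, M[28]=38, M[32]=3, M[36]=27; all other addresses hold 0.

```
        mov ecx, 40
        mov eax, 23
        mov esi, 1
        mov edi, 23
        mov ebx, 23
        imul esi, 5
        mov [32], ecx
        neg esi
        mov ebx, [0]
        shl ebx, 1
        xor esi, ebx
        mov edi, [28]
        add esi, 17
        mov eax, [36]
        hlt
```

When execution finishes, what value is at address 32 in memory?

after mov ecx, 40: ecx=40
after mov eax, 23: eax=23
after mov esi, 1: esi=1
after mov edi, 23: edi=23
after mov ebx, 23: ebx=23
after imul esi, 5: esi=1*5=5
mov [32], ecx → M[32]=40
after neg esi: esi=-(5)=-5
after mov ebx, [0]: ebx=M[0]=50
after shl ebx, 1: ebx=50<<1=100
after xor esi, ebx: esi=(-5)^100=-97
after mov edi, [28]: edi=M[28]=38
after add esi, 17: esi=(-97)+17=-80
after mov eax, [36]: eax=M[36]=27
halt.

40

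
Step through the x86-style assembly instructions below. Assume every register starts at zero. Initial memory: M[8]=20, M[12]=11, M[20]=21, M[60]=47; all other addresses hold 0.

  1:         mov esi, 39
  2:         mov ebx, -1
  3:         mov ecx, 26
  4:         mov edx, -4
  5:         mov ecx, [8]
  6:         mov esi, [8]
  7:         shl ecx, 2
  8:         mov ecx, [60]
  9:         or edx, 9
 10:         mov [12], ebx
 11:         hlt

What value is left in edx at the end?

esi=39
ebx=-1
ecx=26
edx=-4
ecx=M[8]=20
esi=M[8]=20
ecx=20<<2=80
ecx=M[60]=47
edx=(-4)|9=-3
mov [12], ebx → M[12]=-1
halt.

-3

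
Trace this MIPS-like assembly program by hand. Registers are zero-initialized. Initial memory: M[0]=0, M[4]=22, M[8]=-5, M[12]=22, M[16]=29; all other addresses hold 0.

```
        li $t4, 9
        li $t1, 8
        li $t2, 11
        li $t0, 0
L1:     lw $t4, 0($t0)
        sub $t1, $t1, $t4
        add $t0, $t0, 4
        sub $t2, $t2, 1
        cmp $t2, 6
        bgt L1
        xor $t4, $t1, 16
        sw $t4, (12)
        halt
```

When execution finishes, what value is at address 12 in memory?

$t4=9
$t1=8
$t2=11
$t0=0
$t4=M[0]=0
$t1=8-0=8
$t0=0+4=4
$t2=11-1=10
cmp $t2, 6  (cmp 10,6)
bgt L1: taken
$t4=M[4]=22
$t1=8-22=-14
$t0=4+4=8
$t2=10-1=9
cmp $t2, 6  (cmp 9,6)
bgt L1: taken
$t4=M[8]=-5
$t1=(-14)-(-5)=-9
$t0=8+4=12
$t2=9-1=8
cmp $t2, 6  (cmp 8,6)
bgt L1: taken
$t4=M[12]=22
$t1=(-9)-22=-31
$t0=12+4=16
$t2=8-1=7
cmp $t2, 6  (cmp 7,6)
bgt L1: taken
$t4=M[16]=29
$t1=(-31)-29=-60
$t0=16+4=20
$t2=7-1=6
cmp $t2, 6  (cmp 6,6)
bgt L1: not taken
$t4=(-60)^16=-44
sw $t4, (12) → M[12]=-44
halt.

-44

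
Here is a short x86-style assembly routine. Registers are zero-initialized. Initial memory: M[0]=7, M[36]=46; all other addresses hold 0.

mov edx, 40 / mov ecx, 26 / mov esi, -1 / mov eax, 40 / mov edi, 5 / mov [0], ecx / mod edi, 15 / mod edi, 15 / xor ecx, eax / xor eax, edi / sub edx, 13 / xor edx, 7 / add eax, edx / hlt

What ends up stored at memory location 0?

edx=40
ecx=26
esi=-1
eax=40
edi=5
mov [0], ecx → M[0]=26
edi=5%15=5
edi=5%15=5
ecx=26^40=50
eax=40^5=45
edx=40-13=27
edx=27^7=28
eax=45+28=73
halt.

26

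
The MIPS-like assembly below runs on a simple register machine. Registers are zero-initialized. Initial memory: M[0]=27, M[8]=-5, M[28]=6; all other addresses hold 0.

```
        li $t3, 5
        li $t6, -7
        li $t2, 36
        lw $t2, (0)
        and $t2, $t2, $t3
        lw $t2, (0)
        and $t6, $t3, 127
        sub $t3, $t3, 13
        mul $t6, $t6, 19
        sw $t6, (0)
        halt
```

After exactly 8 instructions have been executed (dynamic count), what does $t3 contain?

-8

after li $t3, 5: $t3=5
after li $t6, -7: $t6=-7
after li $t2, 36: $t2=36
after lw $t2, (0): $t2=M[0]=27
after and $t2, $t2, $t3: $t2=27&5=1
after lw $t2, (0): $t2=M[0]=27
after and $t6, $t3, 127: $t6=5&127=5
after sub $t3, $t3, 13: $t3=5-13=-8
After step 8: $t3 = -8.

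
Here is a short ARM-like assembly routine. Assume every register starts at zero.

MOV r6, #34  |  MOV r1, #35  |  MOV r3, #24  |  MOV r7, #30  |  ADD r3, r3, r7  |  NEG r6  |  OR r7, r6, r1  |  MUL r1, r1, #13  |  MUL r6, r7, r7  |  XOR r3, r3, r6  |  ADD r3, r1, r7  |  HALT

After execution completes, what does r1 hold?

MOV r6, #34 → r6=34
MOV r1, #35 → r1=35
MOV r3, #24 → r3=24
MOV r7, #30 → r7=30
ADD r3, r3, r7 → r3=24+30=54
NEG r6 → r6=-(34)=-34
OR r7, r6, r1 → r7=(-34)|35=-1
MUL r1, r1, #13 → r1=35*13=455
MUL r6, r7, r7 → r6=(-1)*(-1)=1
XOR r3, r3, r6 → r3=54^1=55
ADD r3, r1, r7 → r3=455+(-1)=454
halt.

455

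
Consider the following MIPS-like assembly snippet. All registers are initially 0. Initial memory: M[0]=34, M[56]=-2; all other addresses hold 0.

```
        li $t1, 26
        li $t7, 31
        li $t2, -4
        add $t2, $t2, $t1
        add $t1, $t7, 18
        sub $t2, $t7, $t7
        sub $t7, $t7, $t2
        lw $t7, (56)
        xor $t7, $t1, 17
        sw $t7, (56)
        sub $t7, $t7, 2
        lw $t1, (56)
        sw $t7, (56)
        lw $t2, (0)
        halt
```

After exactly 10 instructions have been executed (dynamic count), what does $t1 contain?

49

$t1=26
$t7=31
$t2=-4
$t2=(-4)+26=22
$t1=31+18=49
$t2=31-31=0
$t7=31-0=31
$t7=M[56]=-2
$t7=49^17=32
sw $t7, (56) → M[56]=32
After step 10: $t1 = 49.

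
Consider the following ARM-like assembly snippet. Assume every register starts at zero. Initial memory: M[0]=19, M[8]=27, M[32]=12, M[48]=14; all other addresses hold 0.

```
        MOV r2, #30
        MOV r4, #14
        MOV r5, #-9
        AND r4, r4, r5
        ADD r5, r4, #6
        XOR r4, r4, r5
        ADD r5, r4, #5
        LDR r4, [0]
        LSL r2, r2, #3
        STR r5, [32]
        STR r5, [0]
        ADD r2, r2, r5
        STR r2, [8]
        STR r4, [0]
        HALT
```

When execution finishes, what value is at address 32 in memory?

r2=30
r4=14
r5=-9
r4=14&(-9)=6
r5=6+6=12
r4=6^12=10
r5=10+5=15
r4=M[0]=19
r2=30<<3=240
STR r5, [32] → M[32]=15
STR r5, [0] → M[0]=15
r2=240+15=255
STR r2, [8] → M[8]=255
STR r4, [0] → M[0]=19
halt.

15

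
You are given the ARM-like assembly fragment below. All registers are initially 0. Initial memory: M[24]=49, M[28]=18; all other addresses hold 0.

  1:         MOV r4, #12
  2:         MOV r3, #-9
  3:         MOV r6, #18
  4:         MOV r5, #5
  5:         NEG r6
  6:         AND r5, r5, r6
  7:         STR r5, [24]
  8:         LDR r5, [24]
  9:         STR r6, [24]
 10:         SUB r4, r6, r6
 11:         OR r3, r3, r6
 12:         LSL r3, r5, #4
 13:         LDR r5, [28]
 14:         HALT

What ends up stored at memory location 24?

after MOV r4, #12: r4=12
after MOV r3, #-9: r3=-9
after MOV r6, #18: r6=18
after MOV r5, #5: r5=5
after NEG r6: r6=-(18)=-18
after AND r5, r5, r6: r5=5&(-18)=4
STR r5, [24] → M[24]=4
after LDR r5, [24]: r5=M[24]=4
STR r6, [24] → M[24]=-18
after SUB r4, r6, r6: r4=(-18)-(-18)=0
after OR r3, r3, r6: r3=(-9)|(-18)=-1
after LSL r3, r5, #4: r3=4<<4=64
after LDR r5, [28]: r5=M[28]=18
halt.

-18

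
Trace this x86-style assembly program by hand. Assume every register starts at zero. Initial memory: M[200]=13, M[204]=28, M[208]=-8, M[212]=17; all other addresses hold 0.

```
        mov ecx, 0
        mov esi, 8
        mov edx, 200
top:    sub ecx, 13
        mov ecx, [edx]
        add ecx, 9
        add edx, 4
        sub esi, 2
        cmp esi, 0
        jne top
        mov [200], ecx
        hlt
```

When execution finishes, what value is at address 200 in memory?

after mov ecx, 0: ecx=0
after mov esi, 8: esi=8
after mov edx, 200: edx=200
after sub ecx, 13: ecx=0-13=-13
after mov ecx, [edx]: ecx=M[200]=13
after add ecx, 9: ecx=13+9=22
after add edx, 4: edx=200+4=204
after sub esi, 2: esi=8-2=6
cmp esi, 0  (cmp 6,0)
jne top: taken
after sub ecx, 13: ecx=22-13=9
after mov ecx, [edx]: ecx=M[204]=28
after add ecx, 9: ecx=28+9=37
after add edx, 4: edx=204+4=208
after sub esi, 2: esi=6-2=4
cmp esi, 0  (cmp 4,0)
jne top: taken
after sub ecx, 13: ecx=37-13=24
after mov ecx, [edx]: ecx=M[208]=-8
after add ecx, 9: ecx=(-8)+9=1
after add edx, 4: edx=208+4=212
after sub esi, 2: esi=4-2=2
cmp esi, 0  (cmp 2,0)
jne top: taken
after sub ecx, 13: ecx=1-13=-12
after mov ecx, [edx]: ecx=M[212]=17
after add ecx, 9: ecx=17+9=26
after add edx, 4: edx=212+4=216
after sub esi, 2: esi=2-2=0
cmp esi, 0  (cmp 0,0)
jne top: not taken
mov [200], ecx → M[200]=26
halt.

26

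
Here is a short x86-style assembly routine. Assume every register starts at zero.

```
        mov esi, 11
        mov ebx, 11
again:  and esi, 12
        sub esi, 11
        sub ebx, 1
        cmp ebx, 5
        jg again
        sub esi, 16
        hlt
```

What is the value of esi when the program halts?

-15

esi=11
ebx=11
esi=11&12=8
esi=8-11=-3
ebx=11-1=10
cmp ebx, 5  (cmp 10,5)
jg again: taken
esi=(-3)&12=12
esi=12-11=1
ebx=10-1=9
cmp ebx, 5  (cmp 9,5)
jg again: taken
esi=1&12=0
esi=0-11=-11
ebx=9-1=8
cmp ebx, 5  (cmp 8,5)
jg again: taken
esi=(-11)&12=4
esi=4-11=-7
ebx=8-1=7
cmp ebx, 5  (cmp 7,5)
jg again: taken
esi=(-7)&12=8
esi=8-11=-3
ebx=7-1=6
cmp ebx, 5  (cmp 6,5)
jg again: taken
esi=(-3)&12=12
esi=12-11=1
ebx=6-1=5
cmp ebx, 5  (cmp 5,5)
jg again: not taken
esi=1-16=-15
halt.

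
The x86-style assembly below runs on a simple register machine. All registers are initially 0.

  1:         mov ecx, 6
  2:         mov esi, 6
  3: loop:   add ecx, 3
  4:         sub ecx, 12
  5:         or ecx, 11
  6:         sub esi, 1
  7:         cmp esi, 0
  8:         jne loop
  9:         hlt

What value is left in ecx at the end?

mov ecx, 6 → ecx=6
mov esi, 6 → esi=6
add ecx, 3 → ecx=6+3=9
sub ecx, 12 → ecx=9-12=-3
or ecx, 11 → ecx=(-3)|11=-1
sub esi, 1 → esi=6-1=5
cmp esi, 0  (cmp 5,0)
jne loop: taken
add ecx, 3 → ecx=(-1)+3=2
sub ecx, 12 → ecx=2-12=-10
or ecx, 11 → ecx=(-10)|11=-1
sub esi, 1 → esi=5-1=4
cmp esi, 0  (cmp 4,0)
jne loop: taken
add ecx, 3 → ecx=(-1)+3=2
sub ecx, 12 → ecx=2-12=-10
or ecx, 11 → ecx=(-10)|11=-1
sub esi, 1 → esi=4-1=3
cmp esi, 0  (cmp 3,0)
jne loop: taken
add ecx, 3 → ecx=(-1)+3=2
sub ecx, 12 → ecx=2-12=-10
or ecx, 11 → ecx=(-10)|11=-1
sub esi, 1 → esi=3-1=2
cmp esi, 0  (cmp 2,0)
jne loop: taken
add ecx, 3 → ecx=(-1)+3=2
sub ecx, 12 → ecx=2-12=-10
or ecx, 11 → ecx=(-10)|11=-1
sub esi, 1 → esi=2-1=1
cmp esi, 0  (cmp 1,0)
jne loop: taken
add ecx, 3 → ecx=(-1)+3=2
sub ecx, 12 → ecx=2-12=-10
or ecx, 11 → ecx=(-10)|11=-1
sub esi, 1 → esi=1-1=0
cmp esi, 0  (cmp 0,0)
jne loop: not taken
halt.

-1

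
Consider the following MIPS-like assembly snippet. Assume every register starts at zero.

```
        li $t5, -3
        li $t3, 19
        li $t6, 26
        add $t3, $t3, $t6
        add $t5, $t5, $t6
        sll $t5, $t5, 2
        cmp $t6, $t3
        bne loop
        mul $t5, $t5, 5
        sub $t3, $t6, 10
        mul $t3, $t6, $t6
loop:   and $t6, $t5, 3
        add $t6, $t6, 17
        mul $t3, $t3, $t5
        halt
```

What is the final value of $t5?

$t5=-3
$t3=19
$t6=26
$t3=19+26=45
$t5=(-3)+26=23
$t5=23<<2=92
cmp $t6, $t3  (cmp 26,45)
bne loop: taken
$t6=92&3=0
$t6=0+17=17
$t3=45*92=4140
halt.

92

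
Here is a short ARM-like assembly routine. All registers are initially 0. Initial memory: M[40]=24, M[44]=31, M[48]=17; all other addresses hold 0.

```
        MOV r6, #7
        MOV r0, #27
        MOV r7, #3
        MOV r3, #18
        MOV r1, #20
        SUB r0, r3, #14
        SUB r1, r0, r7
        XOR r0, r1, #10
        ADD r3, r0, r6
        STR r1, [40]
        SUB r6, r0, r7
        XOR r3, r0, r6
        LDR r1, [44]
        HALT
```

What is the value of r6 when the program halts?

MOV r6, #7 → r6=7
MOV r0, #27 → r0=27
MOV r7, #3 → r7=3
MOV r3, #18 → r3=18
MOV r1, #20 → r1=20
SUB r0, r3, #14 → r0=18-14=4
SUB r1, r0, r7 → r1=4-3=1
XOR r0, r1, #10 → r0=1^10=11
ADD r3, r0, r6 → r3=11+7=18
STR r1, [40] → M[40]=1
SUB r6, r0, r7 → r6=11-3=8
XOR r3, r0, r6 → r3=11^8=3
LDR r1, [44] → r1=M[44]=31
halt.

8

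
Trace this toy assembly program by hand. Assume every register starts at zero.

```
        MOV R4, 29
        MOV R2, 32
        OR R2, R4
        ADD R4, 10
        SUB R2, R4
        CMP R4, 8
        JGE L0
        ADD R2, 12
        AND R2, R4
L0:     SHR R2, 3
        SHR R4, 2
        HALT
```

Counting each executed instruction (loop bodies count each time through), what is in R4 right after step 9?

9

MOV R4, 29 → R4=29
MOV R2, 32 → R2=32
OR R2, R4 → R2=32|29=61
ADD R4, 10 → R4=29+10=39
SUB R2, R4 → R2=61-39=22
CMP R4, 8  (cmp 39,8)
JGE L0: taken
SHR R2, 3 → R2=22>>3=2
SHR R4, 2 → R4=39>>2=9
After step 9: R4 = 9.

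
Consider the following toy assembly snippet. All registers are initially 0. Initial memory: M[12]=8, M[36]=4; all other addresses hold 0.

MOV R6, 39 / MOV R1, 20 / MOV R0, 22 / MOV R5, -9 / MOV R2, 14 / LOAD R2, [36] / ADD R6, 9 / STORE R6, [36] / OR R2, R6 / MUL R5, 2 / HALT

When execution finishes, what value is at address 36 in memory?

after MOV R6, 39: R6=39
after MOV R1, 20: R1=20
after MOV R0, 22: R0=22
after MOV R5, -9: R5=-9
after MOV R2, 14: R2=14
after LOAD R2, [36]: R2=M[36]=4
after ADD R6, 9: R6=39+9=48
STORE R6, [36] → M[36]=48
after OR R2, R6: R2=4|48=52
after MUL R5, 2: R5=(-9)*2=-18
halt.

48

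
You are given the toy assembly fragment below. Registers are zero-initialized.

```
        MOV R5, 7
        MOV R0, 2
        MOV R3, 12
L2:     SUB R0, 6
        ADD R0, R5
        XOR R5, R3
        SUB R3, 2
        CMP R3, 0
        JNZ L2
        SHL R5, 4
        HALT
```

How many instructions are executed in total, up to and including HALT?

41

R5=7
R0=2
R3=12
R0=2-6=-4
R0=(-4)+7=3
R5=7^12=11
R3=12-2=10
CMP R3, 0  (cmp 10,0)
JNZ L2: taken
R0=3-6=-3
R0=(-3)+11=8
R5=11^10=1
R3=10-2=8
CMP R3, 0  (cmp 8,0)
JNZ L2: taken
R0=8-6=2
R0=2+1=3
R5=1^8=9
R3=8-2=6
CMP R3, 0  (cmp 6,0)
JNZ L2: taken
R0=3-6=-3
R0=(-3)+9=6
R5=9^6=15
R3=6-2=4
CMP R3, 0  (cmp 4,0)
JNZ L2: taken
R0=6-6=0
R0=0+15=15
R5=15^4=11
R3=4-2=2
CMP R3, 0  (cmp 2,0)
JNZ L2: taken
R0=15-6=9
R0=9+11=20
R5=11^2=9
R3=2-2=0
CMP R3, 0  (cmp 0,0)
JNZ L2: not taken
R5=9<<4=144
halt.
Total executed instructions: 41.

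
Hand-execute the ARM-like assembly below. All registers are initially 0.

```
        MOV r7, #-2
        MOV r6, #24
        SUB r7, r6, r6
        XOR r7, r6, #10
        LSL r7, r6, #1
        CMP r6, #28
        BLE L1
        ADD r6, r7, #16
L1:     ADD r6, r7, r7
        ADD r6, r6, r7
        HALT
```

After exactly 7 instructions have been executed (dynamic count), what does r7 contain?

MOV r7, #-2 → r7=-2
MOV r6, #24 → r6=24
SUB r7, r6, r6 → r7=24-24=0
XOR r7, r6, #10 → r7=24^10=18
LSL r7, r6, #1 → r7=24<<1=48
CMP r6, #28  (cmp 24,28)
BLE L1: taken
After step 7: r7 = 48.

48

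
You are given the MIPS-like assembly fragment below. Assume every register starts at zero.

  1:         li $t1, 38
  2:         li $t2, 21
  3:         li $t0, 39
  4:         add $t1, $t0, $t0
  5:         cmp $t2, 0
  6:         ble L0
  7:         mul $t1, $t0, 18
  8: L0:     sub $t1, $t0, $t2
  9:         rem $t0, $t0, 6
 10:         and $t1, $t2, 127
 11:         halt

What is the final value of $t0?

li $t1, 38 → $t1=38
li $t2, 21 → $t2=21
li $t0, 39 → $t0=39
add $t1, $t0, $t0 → $t1=39+39=78
cmp $t2, 0  (cmp 21,0)
ble L0: not taken
mul $t1, $t0, 18 → $t1=39*18=702
sub $t1, $t0, $t2 → $t1=39-21=18
rem $t0, $t0, 6 → $t0=39%6=3
and $t1, $t2, 127 → $t1=21&127=21
halt.

3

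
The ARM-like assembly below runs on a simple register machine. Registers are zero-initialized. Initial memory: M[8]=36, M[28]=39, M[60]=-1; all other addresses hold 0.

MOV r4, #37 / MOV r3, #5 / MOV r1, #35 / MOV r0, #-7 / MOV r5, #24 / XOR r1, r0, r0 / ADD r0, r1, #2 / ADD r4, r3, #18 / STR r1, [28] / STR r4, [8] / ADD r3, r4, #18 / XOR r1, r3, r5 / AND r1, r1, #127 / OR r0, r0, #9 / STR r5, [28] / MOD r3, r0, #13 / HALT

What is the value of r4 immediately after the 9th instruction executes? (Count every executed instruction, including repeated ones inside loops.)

MOV r4, #37 → r4=37
MOV r3, #5 → r3=5
MOV r1, #35 → r1=35
MOV r0, #-7 → r0=-7
MOV r5, #24 → r5=24
XOR r1, r0, r0 → r1=(-7)^(-7)=0
ADD r0, r1, #2 → r0=0+2=2
ADD r4, r3, #18 → r4=5+18=23
STR r1, [28] → M[28]=0
After step 9: r4 = 23.

23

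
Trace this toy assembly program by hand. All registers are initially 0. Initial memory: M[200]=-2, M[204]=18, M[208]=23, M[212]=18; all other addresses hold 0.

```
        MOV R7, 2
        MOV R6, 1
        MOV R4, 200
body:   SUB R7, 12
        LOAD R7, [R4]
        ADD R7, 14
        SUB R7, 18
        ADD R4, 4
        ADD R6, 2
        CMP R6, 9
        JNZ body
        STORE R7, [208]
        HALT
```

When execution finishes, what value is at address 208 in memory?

14

R7=2
R6=1
R4=200
R7=2-12=-10
R7=M[200]=-2
R7=(-2)+14=12
R7=12-18=-6
R4=200+4=204
R6=1+2=3
CMP R6, 9  (cmp 3,9)
JNZ body: taken
R7=(-6)-12=-18
R7=M[204]=18
R7=18+14=32
R7=32-18=14
R4=204+4=208
R6=3+2=5
CMP R6, 9  (cmp 5,9)
JNZ body: taken
R7=14-12=2
R7=M[208]=23
R7=23+14=37
R7=37-18=19
R4=208+4=212
R6=5+2=7
CMP R6, 9  (cmp 7,9)
JNZ body: taken
R7=19-12=7
R7=M[212]=18
R7=18+14=32
R7=32-18=14
R4=212+4=216
R6=7+2=9
CMP R6, 9  (cmp 9,9)
JNZ body: not taken
STORE R7, [208] → M[208]=14
halt.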